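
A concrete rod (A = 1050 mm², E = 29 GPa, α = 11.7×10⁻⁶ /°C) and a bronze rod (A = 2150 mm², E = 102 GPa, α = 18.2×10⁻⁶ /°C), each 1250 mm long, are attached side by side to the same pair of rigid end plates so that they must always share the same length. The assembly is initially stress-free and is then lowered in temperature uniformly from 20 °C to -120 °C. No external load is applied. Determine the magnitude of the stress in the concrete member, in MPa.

σ ≈ 23.2 MPa (compressive)

Equilibrium of a rigid end plate with no external load gives equal and opposite internal forces ±P in the two members. Since α_{bronze} > α_{concrete}, cooling drives the bronze into tension and the concrete into compression.
Compatibility of the two members (thermal + elastic change equal): (α₁ − α₂)ΔT = P·[1/(A₁E₁) + 1/(A₂E₂)].
|α₁ − α₂|·ΔT = 6.5×10⁻⁶ × 140 = 0.00091.
1/(A₁E₁) + 1/(A₂E₂) = 1/(1050×29×10³) + 1/(2150×102×10³) = 3.74×10⁻⁸ N⁻¹.
So P = 0.00091 / 3.74×10⁻⁸ = 24.33 kN.
σ_{concrete} = P/A₁ = 24330/1050 = 23.17 MPa, compressive.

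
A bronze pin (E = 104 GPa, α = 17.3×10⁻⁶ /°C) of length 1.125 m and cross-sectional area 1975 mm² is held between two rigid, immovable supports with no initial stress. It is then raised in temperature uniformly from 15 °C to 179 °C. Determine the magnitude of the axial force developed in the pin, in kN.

The ends cannot move, so σ = EαΔT = 104×10³ × 17.3×10⁻⁶ × 164 = 295.1 MPa.
Axial force P = σA = 295.1 × 1975 = 582800 N = 582.8 kN, compressive.

P ≈ 583 kN (compressive)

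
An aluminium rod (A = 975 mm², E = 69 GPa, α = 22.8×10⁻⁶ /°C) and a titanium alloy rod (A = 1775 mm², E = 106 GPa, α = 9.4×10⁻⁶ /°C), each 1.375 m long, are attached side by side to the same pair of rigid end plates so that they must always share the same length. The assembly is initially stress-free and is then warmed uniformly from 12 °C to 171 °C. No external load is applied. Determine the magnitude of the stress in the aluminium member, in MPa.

σ ≈ 108 MPa (compressive)

The aluminium has the larger α, so on heating it would change length more than the titanium alloy if both were free. The rigid plates force a common final length, so the aluminium is put into compression and the titanium alloy into tension, with equal and opposite forces P (no external load).
Compatibility of the two members (thermal + elastic change equal): (α₁ − α₂)ΔT = P·[1/(A₁E₁) + 1/(A₂E₂)].
|α₁ − α₂|·ΔT = 13.4×10⁻⁶ × 159 = 0.002131.
1/(A₁E₁) + 1/(A₂E₂) = 1/(975×69×10³) + 1/(1775×106×10³) = 2.018×10⁻⁸ N⁻¹.
So P = 0.002131 / 2.018×10⁻⁸ = 105.6 kN.
σ_{aluminium} = P/A₁ = 105600/975 = 108.3 MPa, compressive.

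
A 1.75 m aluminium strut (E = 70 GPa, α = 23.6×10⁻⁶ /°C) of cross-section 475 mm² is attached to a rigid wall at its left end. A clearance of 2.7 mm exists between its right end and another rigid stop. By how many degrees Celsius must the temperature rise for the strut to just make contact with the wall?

Contact occurs when the free expansion equals the gap: αΔT L = 2.7 mm.
So ΔT = g/(αL) = 2.7/(23.6×10⁻⁶ × 1750) = 65.38 °C.

ΔT ≈ 65.4 °C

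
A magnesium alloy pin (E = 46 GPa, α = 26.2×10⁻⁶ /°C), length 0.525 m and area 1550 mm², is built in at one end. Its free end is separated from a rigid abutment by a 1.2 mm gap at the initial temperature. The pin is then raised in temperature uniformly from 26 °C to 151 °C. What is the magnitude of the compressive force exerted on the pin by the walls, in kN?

Unrestrained expansion: δ_free = αΔT L = 26.2×10⁻⁶ × 125 × 525 = 1.719 mm.
The gap closes (δ_free > 1.2 mm) and the wall then resists a further 1.719 − 1.2 = 0.5194 mm of expansion.
So σ = E(δ_free − g)/L = 46×10³ × 0.5194/525 = 45.51 MPa.
Force on the wall = σA = 45.51 × 1550 mm² = 70.54 kN.

P ≈ 70.5 kN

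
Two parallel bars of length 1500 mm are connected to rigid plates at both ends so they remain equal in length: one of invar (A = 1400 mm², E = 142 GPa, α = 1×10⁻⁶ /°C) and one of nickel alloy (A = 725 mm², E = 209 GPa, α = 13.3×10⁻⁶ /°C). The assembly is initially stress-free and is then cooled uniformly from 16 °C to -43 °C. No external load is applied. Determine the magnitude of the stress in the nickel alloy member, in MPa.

σ ≈ 86.1 MPa (tensile)

The nickel alloy has the larger α, so on cooling it would change length more than the invar if both were free. The rigid plates force a common final length, so the nickel alloy is put into tension and the invar into compression, with equal and opposite forces P (no external load).
Compatibility of the two members (thermal + elastic change equal): (α₁ − α₂)ΔT = P·[1/(A₁E₁) + 1/(A₂E₂)].
|α₁ − α₂|·ΔT = 12.3×10⁻⁶ × 59 = 0.0007257.
1/(A₁E₁) + 1/(A₂E₂) = 1/(1400×142×10³) + 1/(725×209×10³) = 1.163×10⁻⁸ N⁻¹.
P = 0.0007257 / 1.163×10⁻⁸ = 62400 N = 62.4 kN.
σ_{nickel alloy} = P/A₂ = 62400/725 = 86.07 MPa, tensile.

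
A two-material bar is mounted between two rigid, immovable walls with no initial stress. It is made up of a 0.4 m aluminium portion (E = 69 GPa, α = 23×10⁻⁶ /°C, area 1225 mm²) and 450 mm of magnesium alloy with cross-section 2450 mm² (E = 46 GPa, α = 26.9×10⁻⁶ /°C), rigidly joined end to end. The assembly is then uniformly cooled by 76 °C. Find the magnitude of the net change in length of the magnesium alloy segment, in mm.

|ΔL| ≈ 0.179 mm

Free thermal contraction of the whole bar: Σ αᵢΔT Lᵢ = 23×10⁻⁶×76×400 + 26.9×10⁻⁶×76×450 = 1.619 mm.
The walls prevent any net length change, so an axial force P (same in every segment) develops. Compatibility: P · Σ Lᵢ/(AᵢEᵢ) = δ_free.
The series flexibility is Σ Lᵢ/(AᵢEᵢ) = 400/(1225×69×10³) + 450/(2450×46×10³) = 8.725×10⁻⁶ mm/N.
So P = 1.619 / 8.725×10⁻⁶ = 185.6 kN, tensile.
For the magnesium alloy segment, free thermal change = 26.9×10⁻⁶×76×450 = 0.92 mm and elastic change from P = 185600×450/(2450×46×10³) = 0.741 mm; these oppose, so the net change is 0.179 mm (segment shortens).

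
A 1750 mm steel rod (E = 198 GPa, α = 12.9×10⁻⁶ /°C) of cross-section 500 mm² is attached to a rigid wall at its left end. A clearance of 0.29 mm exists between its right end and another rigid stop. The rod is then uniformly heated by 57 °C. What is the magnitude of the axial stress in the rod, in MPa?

σ ≈ 113 MPa (compressive)

Unrestrained expansion: δ_free = αΔT L = 12.9×10⁻⁶ × 57 × 1750 = 1.287 mm.
The gap closes (δ_free > 0.29 mm) and the wall then resists a further 1.287 − 0.29 = 0.9968 mm of expansion.
So σ = E(δ_free − g)/L = 198×10³ × 0.9968/1750 = 112.8 MPa.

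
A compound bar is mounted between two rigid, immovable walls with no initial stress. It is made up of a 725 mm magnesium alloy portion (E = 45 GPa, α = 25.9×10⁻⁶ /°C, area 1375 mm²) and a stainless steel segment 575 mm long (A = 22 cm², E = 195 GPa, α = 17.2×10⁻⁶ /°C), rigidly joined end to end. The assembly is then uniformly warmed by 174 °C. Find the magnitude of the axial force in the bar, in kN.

If the supports were absent, the total length change would be Σ αᵢΔT Lᵢ = 25.9×10⁻⁶×174×725 + 17.2×10⁻⁶×174×575 = 4.988 mm.
Since the ends are fixed, an axial force P builds up, equal in every segment, with P · Σ Lᵢ/(AᵢEᵢ) = δ_free.
The series flexibility is Σ Lᵢ/(AᵢEᵢ) = 725/(1375×45×10³) + 575/(2200×195×10³) = 1.306×10⁻⁵ mm/N.
So P = 4.988 / 1.306×10⁻⁵ = 382 kN, compressive.

P ≈ 382 kN (compressive)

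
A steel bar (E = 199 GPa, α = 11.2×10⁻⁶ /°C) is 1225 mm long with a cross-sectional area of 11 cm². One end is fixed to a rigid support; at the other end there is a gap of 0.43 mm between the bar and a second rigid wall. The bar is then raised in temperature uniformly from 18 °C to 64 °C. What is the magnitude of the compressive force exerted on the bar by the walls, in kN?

Free thermal elongation = αΔT L = 11.2×10⁻⁶ × 46 × 1225 = 0.6311 mm.
The gap closes (δ_free > 0.43 mm) and the wall then resists a further 0.6311 − 0.43 = 0.2011 mm of expansion.
So σ = E(δ_free − g)/L = 199×10³ × 0.2011/1225 = 32.67 MPa.
Force on the wall = σA = 32.67 × 1100 mm² = 35.94 kN.

P ≈ 35.9 kN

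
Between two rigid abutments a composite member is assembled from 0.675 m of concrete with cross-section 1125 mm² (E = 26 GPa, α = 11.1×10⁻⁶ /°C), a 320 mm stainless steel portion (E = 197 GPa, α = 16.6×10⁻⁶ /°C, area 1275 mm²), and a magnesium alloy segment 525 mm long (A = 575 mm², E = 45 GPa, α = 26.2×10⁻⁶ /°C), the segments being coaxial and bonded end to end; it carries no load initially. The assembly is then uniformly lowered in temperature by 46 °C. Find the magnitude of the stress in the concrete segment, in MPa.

σ ≈ 24.3 MPa (tensile)

With the walls removed the bar would change length by δ_free = Σ αᵢΔT Lᵢ = 11.1×10⁻⁶×46×675 + 16.6×10⁻⁶×46×320 + 26.2×10⁻⁶×46×525 = 1.222 mm.
Since the ends are fixed, an axial force P builds up, equal in every segment, with P · Σ Lᵢ/(AᵢEᵢ) = δ_free.
Σ Lᵢ/(AᵢEᵢ) = 675/(1125×26×10³) + 320/(1275×197×10³) + 525/(575×45×10³) = 4.464×10⁻⁵ mm/N.
Hence P = δ_free / Σ(L/AE) = 1.222/4.464×10⁻⁵ = 27.37 kN (tensile).
σ_{concrete} = P / A = 27370 / 1125 = 24.33 MPa.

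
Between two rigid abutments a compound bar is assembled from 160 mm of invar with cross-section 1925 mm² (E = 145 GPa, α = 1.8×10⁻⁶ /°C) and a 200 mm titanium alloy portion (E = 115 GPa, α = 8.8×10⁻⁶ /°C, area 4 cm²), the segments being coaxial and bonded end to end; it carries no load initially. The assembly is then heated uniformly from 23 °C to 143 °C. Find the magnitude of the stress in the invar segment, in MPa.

σ ≈ 25.9 MPa (compressive)

Free thermal expansion of the whole bar: Σ αᵢΔT Lᵢ = 1.8×10⁻⁶×120×160 + 8.8×10⁻⁶×120×200 = 0.2458 mm.
The rigid supports impose zero overall length change; the single axial force P common to all segments must satisfy P Σ Lᵢ/(AᵢEᵢ) = δ_free.
The series flexibility is Σ Lᵢ/(AᵢEᵢ) = 160/(1925×145×10³) + 200/(400×115×10³) = 4.921×10⁻⁶ mm/N.
Hence P = δ_free / Σ(L/AE) = 0.2458/4.921×10⁻⁶ = 49.94 kN (compressive).
σ_{invar} = P / A = 49940 / 1925 = 25.94 MPa.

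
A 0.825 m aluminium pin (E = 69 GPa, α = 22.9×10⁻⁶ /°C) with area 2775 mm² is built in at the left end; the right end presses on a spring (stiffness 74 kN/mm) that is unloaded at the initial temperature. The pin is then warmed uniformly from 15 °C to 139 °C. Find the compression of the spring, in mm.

The unrestrained thermal change is αΔT L = 22.9×10⁻⁶ × 124 × 825 = 2.343 mm.
With a force P in the spring, the elastic change of the pin is PL/(AE) and that of the spring is P/k; compatibility requires their sum to equal δ_free.
P [ L/(AE) + 1/k ] = δ_free → P [ 825/(2775×69×10³) + 1/(74×10³) ] = 2.343.
P = 2.343 / 1.782×10⁻⁵ = 131400 N.
Spring compression = P/k = 131400/(74×10³) = 1.776 mm.

δ ≈ 1.78 mm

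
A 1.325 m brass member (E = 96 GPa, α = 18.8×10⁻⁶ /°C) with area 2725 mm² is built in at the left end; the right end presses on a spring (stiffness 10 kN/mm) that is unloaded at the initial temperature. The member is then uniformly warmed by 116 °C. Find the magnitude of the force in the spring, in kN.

Free thermal expansion: δ_free = αΔT L = 18.8×10⁻⁶ × 116 × 1325 = 2.89 mm.
With a force P in the spring, the elastic change of the member is PL/(AE) and that of the spring is P/k; compatibility requires their sum to equal δ_free.
P [ L/(AE) + 1/k ] = δ_free → P [ 1325/(2725×96×10³) + 1/(10×10³) ] = 2.89.
P = 2.89 / 0.0001051 = 27500 N.

P ≈ 27.5 kN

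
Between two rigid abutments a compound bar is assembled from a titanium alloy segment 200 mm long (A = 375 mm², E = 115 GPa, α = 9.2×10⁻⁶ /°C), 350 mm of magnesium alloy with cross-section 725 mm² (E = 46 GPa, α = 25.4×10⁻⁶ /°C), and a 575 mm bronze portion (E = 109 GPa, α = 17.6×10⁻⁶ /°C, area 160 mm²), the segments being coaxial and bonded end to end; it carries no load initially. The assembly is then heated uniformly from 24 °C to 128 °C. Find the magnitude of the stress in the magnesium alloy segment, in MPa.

With the walls removed the bar would change length by δ_free = Σ αᵢΔT Lᵢ = 9.2×10⁻⁶×104×200 + 25.4×10⁻⁶×104×350 + 17.6×10⁻⁶×104×575 = 2.168 mm.
The walls prevent any net length change, so an axial force P (same in every segment) develops. Compatibility: P · Σ Lᵢ/(AᵢEᵢ) = δ_free.
Σ Lᵢ/(AᵢEᵢ) = 200/(375×115×10³) + 350/(725×46×10³) + 575/(160×109×10³) = 4.81×10⁻⁵ mm/N.
So P = 2.168 / 4.81×10⁻⁵ = 45.08 kN, compressive.
σ_{magnesium alloy} = P / A = 45080 / 725 = 62.18 MPa.

σ ≈ 62.2 MPa (compressive)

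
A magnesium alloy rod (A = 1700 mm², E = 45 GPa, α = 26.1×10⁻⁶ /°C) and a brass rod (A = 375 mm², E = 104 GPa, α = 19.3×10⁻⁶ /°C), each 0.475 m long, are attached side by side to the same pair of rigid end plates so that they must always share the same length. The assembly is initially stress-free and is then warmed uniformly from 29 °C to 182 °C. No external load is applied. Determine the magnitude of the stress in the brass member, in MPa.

Equilibrium of a rigid end plate with no external load gives equal and opposite internal forces ±P in the two members. Since α_{magnesium alloy} > α_{brass}, heating drives the magnesium alloy into compression and the brass into tension.
Setting the final lengths equal and cancelling L: (α₁ − α₂)ΔT = P/(A₁E₁) + P/(A₂E₂).
|α₁ − α₂|·ΔT = 6.8×10⁻⁶ × 153 = 0.00104.
1/(A₁E₁) + 1/(A₂E₂) = 1/(1700×45×10³) + 1/(375×104×10³) = 3.871×10⁻⁸ N⁻¹.
P = 0.00104 / 3.871×10⁻⁸ = 26870 N = 26.87 kN.
σ_{brass} = P/A₂ = 26870/375 = 71.67 MPa, tensile.

σ ≈ 71.7 MPa (tensile)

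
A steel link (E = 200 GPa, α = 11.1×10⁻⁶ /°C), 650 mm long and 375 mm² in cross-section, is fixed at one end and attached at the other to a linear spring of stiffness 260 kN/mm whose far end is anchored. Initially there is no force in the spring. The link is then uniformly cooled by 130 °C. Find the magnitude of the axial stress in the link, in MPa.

σ ≈ 200 MPa (tensile)

Free thermal contraction: δ_free = αΔT L = 11.1×10⁻⁶ × 130 × 650 = 0.9379 mm.
Let P be the tensile force in the spring. The link extends elastically by PL/(AE) and the spring stretches by P/k; together these equal δ_free.
P [ L/(AE) + 1/k ] = δ_free → P [ 650/(375×200×10³) + 1/(260×10³) ] = 0.9379.
P = 0.9379 / 1.251×10⁻⁵ = 74960 N.
σ = P/A = 74960/375 = 199.9 MPa.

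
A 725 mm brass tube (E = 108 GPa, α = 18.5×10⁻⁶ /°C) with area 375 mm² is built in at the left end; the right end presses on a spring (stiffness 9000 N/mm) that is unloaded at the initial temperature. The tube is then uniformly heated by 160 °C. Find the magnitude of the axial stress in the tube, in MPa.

σ ≈ 44.4 MPa (compressive)

The unrestrained thermal change is αΔT L = 18.5×10⁻⁶ × 160 × 725 = 2.146 mm.
Let P be the compressive force at the spring. The tube shortens elastically by PL/(AE) and the spring compresses by P/k; together these equal δ_free.
So P = δ_free / [L/(AE) + 1/k] = 2.146 / [ 725/(375×108×10³) + 1/(9000) ].
P = 2.146 / 0.000129 = 16630 N.
σ = P/A = 16630/375 = 44.36 MPa.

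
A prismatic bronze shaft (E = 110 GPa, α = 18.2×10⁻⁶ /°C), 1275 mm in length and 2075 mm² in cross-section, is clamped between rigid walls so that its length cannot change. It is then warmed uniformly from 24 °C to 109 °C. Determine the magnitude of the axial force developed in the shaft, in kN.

P ≈ 353 kN (compressive)

Full restraint means ε = 0, so the stress is σ = EαΔT = 110×10³ × 18.2×10⁻⁶ × 85 = 170.2 MPa.
P = AEαΔT = 2075 × 110×10³ × 18.2×10⁻⁶ × 85 = 353.1 kN (compressive).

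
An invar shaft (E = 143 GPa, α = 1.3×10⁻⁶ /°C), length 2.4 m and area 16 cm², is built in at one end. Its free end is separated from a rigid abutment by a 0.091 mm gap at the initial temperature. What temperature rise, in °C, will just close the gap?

Contact occurs when the free expansion equals the gap: αΔT L = 0.091 mm.
ΔT = 0.091 / (1.3×10⁻⁶ × 2400) = 29.17 °C.

ΔT ≈ 29.2 °C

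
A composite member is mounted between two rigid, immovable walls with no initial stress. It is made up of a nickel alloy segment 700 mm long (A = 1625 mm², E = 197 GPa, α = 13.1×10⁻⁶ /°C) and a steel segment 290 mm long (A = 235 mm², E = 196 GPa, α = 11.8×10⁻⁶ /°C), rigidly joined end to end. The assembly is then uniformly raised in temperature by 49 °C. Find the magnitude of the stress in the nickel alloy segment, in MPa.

σ ≈ 44.8 MPa (compressive)

Free thermal expansion of the whole bar: Σ αᵢΔT Lᵢ = 13.1×10⁻⁶×49×700 + 11.8×10⁻⁶×49×290 = 0.617 mm.
Since the ends are fixed, an axial force P builds up, equal in every segment, with P · Σ Lᵢ/(AᵢEᵢ) = δ_free.
The series flexibility is Σ Lᵢ/(AᵢEᵢ) = 700/(1625×197×10³) + 290/(235×196×10³) = 8.483×10⁻⁶ mm/N.
So P = 0.617 / 8.483×10⁻⁶ = 72.74 kN, compressive.
σ_{nickel alloy} = P / A = 72740 / 1625 = 44.76 MPa.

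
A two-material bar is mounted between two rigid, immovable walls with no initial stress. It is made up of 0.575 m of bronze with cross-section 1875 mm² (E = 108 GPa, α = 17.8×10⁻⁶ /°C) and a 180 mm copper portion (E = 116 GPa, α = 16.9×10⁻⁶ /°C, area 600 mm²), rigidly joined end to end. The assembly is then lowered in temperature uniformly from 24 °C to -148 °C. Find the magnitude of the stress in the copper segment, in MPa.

Free thermal contraction of the whole bar: Σ αᵢΔT Lᵢ = 17.8×10⁻⁶×172×575 + 16.9×10⁻⁶×172×180 = 2.284 mm.
Since the ends are fixed, an axial force P builds up, equal in every segment, with P · Σ Lᵢ/(AᵢEᵢ) = δ_free.
The series flexibility is Σ Lᵢ/(AᵢEᵢ) = 575/(1875×108×10³) + 180/(600×116×10³) = 5.426×10⁻⁶ mm/N.
So P = 2.284 / 5.426×10⁻⁶ = 420.9 kN, tensile.
σ_{copper} = P / A = 420900 / 600 = 701.5 MPa.

σ ≈ 701 MPa (tensile)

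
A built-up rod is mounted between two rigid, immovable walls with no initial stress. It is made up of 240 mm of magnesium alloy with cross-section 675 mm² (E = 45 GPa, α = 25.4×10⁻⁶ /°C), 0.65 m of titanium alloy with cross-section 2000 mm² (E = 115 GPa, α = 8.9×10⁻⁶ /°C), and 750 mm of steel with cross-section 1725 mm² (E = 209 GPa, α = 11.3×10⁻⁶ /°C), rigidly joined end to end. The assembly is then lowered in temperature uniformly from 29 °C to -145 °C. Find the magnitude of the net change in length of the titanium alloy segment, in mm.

|ΔL| ≈ 0.225 mm

With the walls removed the bar would change length by δ_free = Σ αᵢΔT Lᵢ = 25.4×10⁻⁶×174×240 + 8.9×10⁻⁶×174×650 + 11.3×10⁻⁶×174×750 = 3.542 mm.
The walls prevent any net length change, so an axial force P (same in every segment) develops. Compatibility: P · Σ Lᵢ/(AᵢEᵢ) = δ_free.
The series flexibility is Σ Lᵢ/(AᵢEᵢ) = 240/(675×45×10³) + 650/(2000×115×10³) + 750/(1725×209×10³) = 1.281×10⁻⁵ mm/N.
Hence P = δ_free / Σ(L/AE) = 3.542/1.281×10⁻⁵ = 276.5 kN (tensile).
For the titanium alloy segment, free thermal change = 8.9×10⁻⁶×174×650 = 1.007 mm and elastic change from P = 276500×650/(2000×115×10³) = 0.7816 mm; these oppose, so the net change is 0.225 mm (segment shortens).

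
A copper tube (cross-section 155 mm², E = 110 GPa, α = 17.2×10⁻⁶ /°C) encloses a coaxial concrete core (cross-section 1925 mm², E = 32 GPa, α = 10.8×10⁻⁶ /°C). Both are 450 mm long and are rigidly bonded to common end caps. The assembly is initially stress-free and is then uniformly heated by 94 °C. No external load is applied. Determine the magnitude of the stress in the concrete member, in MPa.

Equilibrium of a rigid end plate with no external load gives equal and opposite internal forces ±P in the two members. Since α_{copper} > α_{concrete}, heating drives the copper into compression and the concrete into tension.
Equating the net (thermal + elastic) strains gives |α₁ − α₂|·ΔT = P·[1/(A₁E₁) + 1/(A₂E₂)].
|α₁ − α₂|·ΔT = 6.4×10⁻⁶ × 94 = 0.0006016.
1/(A₁E₁) + 1/(A₂E₂) = 1/(155×110×10³) + 1/(1925×32×10³) = 7.488×10⁻⁸ N⁻¹.
So P = 0.0006016 / 7.488×10⁻⁸ = 8.034 kN.
σ_{concrete} = P/A₂ = 8034/1925 = 4.173 MPa, tensile.

σ ≈ 4.17 MPa (tensile)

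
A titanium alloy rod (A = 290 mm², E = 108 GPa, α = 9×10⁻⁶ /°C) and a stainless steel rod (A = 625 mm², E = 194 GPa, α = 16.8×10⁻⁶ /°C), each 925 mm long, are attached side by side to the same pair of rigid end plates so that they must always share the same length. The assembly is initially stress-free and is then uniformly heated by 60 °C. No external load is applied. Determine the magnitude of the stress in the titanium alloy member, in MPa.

σ ≈ 40.2 MPa (tensile)

Equilibrium of a rigid end plate with no external load gives equal and opposite internal forces ±P in the two members. Since α_{stainless steel} > α_{titanium alloy}, heating drives the stainless steel into compression and the titanium alloy into tension.
Compatibility of the two members (thermal + elastic change equal): (α₁ − α₂)ΔT = P·[1/(A₁E₁) + 1/(A₂E₂)].
|α₁ − α₂|·ΔT = 7.8×10⁻⁶ × 60 = 0.000468.
1/(A₁E₁) + 1/(A₂E₂) = 1/(290×108×10³) + 1/(625×194×10³) = 4.018×10⁻⁸ N⁻¹.
P = 0.000468 / 4.018×10⁻⁸ = 11650 N = 11.65 kN.
σ_{titanium alloy} = P/A₁ = 11650/290 = 40.17 MPa, tensile.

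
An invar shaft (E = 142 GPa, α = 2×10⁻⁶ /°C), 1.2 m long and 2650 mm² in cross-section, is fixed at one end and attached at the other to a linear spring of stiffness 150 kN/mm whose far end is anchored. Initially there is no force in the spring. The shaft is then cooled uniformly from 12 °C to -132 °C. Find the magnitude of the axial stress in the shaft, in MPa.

σ ≈ 13.2 MPa (tensile)

If the spring were absent the shaft would shorten by αΔT L = 2×10⁻⁶ × 144 × 1200 = 0.3456 mm.
With a force P in the spring, the elastic change of the shaft is PL/(AE) and that of the spring is P/k; compatibility requires their sum to equal δ_free.
So P = δ_free / [L/(AE) + 1/k] = 0.3456 / [ 1200/(2650×142×10³) + 1/(150×10³) ].
P = 0.3456 / 9.856×10⁻⁶ = 35070 N.
σ = P/A = 35070/2650 = 13.23 MPa.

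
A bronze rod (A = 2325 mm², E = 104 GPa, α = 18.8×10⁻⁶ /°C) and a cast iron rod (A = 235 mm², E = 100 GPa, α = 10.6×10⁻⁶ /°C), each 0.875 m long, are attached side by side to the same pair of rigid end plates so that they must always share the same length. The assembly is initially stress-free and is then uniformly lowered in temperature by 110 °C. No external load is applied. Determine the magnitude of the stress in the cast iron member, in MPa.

Equilibrium of a rigid end plate with no external load gives equal and opposite internal forces ±P in the two members. Since α_{bronze} > α_{cast iron}, cooling drives the bronze into tension and the cast iron into compression.
Compatibility of the two members (thermal + elastic change equal): (α₁ − α₂)ΔT = P·[1/(A₁E₁) + 1/(A₂E₂)].
|α₁ − α₂|·ΔT = 8.2×10⁻⁶ × 110 = 0.000902.
1/(A₁E₁) + 1/(A₂E₂) = 1/(2325×104×10³) + 1/(235×100×10³) = 4.669×10⁻⁸ N⁻¹.
P = 0.000902 / 4.669×10⁻⁸ = 19320 N = 19.32 kN.
σ_{cast iron} = P/A₂ = 19320/235 = 82.21 MPa, compressive.

σ ≈ 82.2 MPa (compressive)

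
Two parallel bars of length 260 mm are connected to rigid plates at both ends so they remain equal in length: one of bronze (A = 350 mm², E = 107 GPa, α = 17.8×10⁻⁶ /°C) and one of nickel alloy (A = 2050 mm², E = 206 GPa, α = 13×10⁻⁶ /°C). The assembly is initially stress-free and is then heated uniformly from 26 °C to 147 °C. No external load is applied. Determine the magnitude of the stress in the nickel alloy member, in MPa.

σ ≈ 9.75 MPa (tensile)

Equilibrium of a rigid end plate with no external load gives equal and opposite internal forces ±P in the two members. Since α_{bronze} > α_{nickel alloy}, heating drives the bronze into compression and the nickel alloy into tension.
Equating the net (thermal + elastic) strains gives |α₁ − α₂|·ΔT = P·[1/(A₁E₁) + 1/(A₂E₂)].
|α₁ − α₂|·ΔT = 4.8×10⁻⁶ × 121 = 0.0005808.
1/(A₁E₁) + 1/(A₂E₂) = 1/(350×107×10³) + 1/(2050×206×10³) = 2.907×10⁻⁸ N⁻¹.
P = 0.0005808 / 2.907×10⁻⁸ = 19980 N = 19.98 kN.
σ_{nickel alloy} = P/A₂ = 19980/2050 = 9.746 MPa, tensile.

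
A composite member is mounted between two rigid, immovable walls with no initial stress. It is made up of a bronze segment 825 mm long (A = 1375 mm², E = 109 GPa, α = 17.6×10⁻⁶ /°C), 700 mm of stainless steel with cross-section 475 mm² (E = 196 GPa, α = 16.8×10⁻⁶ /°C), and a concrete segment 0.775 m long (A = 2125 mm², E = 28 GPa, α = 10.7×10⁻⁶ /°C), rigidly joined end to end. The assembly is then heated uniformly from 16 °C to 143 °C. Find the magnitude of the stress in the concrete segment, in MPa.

Free thermal expansion of the whole bar: Σ αᵢΔT Lᵢ = 17.6×10⁻⁶×127×825 + 16.8×10⁻⁶×127×700 + 10.7×10⁻⁶×127×775 = 4.391 mm.
Since the ends are fixed, an axial force P builds up, equal in every segment, with P · Σ Lᵢ/(AᵢEᵢ) = δ_free.
The series flexibility is Σ Lᵢ/(AᵢEᵢ) = 825/(1375×109×10³) + 700/(475×196×10³) + 775/(2125×28×10³) = 2.605×10⁻⁵ mm/N.
So P = 4.391 / 2.605×10⁻⁵ = 168.6 kN, compressive.
σ_{concrete} = P / A = 168600 / 2125 = 79.32 MPa.

σ ≈ 79.3 MPa (compressive)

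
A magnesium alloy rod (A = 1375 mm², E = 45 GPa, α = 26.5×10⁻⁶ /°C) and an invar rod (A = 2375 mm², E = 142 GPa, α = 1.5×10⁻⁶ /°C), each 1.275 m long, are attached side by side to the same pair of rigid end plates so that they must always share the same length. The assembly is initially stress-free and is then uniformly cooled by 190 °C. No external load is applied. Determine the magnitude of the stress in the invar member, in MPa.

σ ≈ 105 MPa (compressive)

The magnesium alloy has the larger α, so on cooling it would change length more than the invar if both were free. The rigid plates force a common final length, so the magnesium alloy is put into tension and the invar into compression, with equal and opposite forces P (no external load).
Equating the net (thermal + elastic) strains gives |α₁ − α₂|·ΔT = P·[1/(A₁E₁) + 1/(A₂E₂)].
|α₁ − α₂|·ΔT = 25×10⁻⁶ × 190 = 0.00475.
1/(A₁E₁) + 1/(A₂E₂) = 1/(1375×45×10³) + 1/(2375×142×10³) = 1.913×10⁻⁸ N⁻¹.
P = 0.00475 / 1.913×10⁻⁸ = 248300 N = 248.3 kN.
σ_{invar} = P/A₂ = 248300/2375 = 104.6 MPa, compressive.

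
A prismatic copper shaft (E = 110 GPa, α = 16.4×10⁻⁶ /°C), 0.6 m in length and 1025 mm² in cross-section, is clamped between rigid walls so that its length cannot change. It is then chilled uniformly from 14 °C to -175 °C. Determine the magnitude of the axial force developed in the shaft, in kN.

The ends cannot move, so σ = EαΔT = 110×10³ × 16.4×10⁻⁶ × 189 = 341 MPa.
Then P = σA = 341 × 1025 mm² = 349.5 kN, tensile.

P ≈ 349 kN (tensile)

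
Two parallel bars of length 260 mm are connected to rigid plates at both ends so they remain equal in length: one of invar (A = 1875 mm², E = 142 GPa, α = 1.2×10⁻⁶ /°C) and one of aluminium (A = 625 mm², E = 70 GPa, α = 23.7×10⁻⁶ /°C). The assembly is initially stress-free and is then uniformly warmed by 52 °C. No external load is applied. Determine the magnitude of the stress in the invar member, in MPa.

σ ≈ 23.4 MPa (tensile)

The aluminium has the larger α, so on heating it would change length more than the invar if both were free. The rigid plates force a common final length, so the aluminium is put into compression and the invar into tension, with equal and opposite forces P (no external load).
Setting the final lengths equal and cancelling L: (α₁ − α₂)ΔT = P/(A₁E₁) + P/(A₂E₂).
|α₁ − α₂|·ΔT = 22.5×10⁻⁶ × 52 = 0.00117.
1/(A₁E₁) + 1/(A₂E₂) = 1/(1875×142×10³) + 1/(625×70×10³) = 2.661×10⁻⁸ N⁻¹.
P = 0.00117 / 2.661×10⁻⁸ = 43960 N = 43.96 kN.
σ_{invar} = P/A₁ = 43960/1875 = 23.45 MPa, tensile.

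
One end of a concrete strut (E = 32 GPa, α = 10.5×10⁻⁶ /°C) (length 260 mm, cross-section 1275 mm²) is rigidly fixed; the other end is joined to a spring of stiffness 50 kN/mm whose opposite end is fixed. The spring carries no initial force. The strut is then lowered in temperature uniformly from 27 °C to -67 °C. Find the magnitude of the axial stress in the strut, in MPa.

σ ≈ 7.63 MPa (tensile)

Free thermal contraction: δ_free = αΔT L = 10.5×10⁻⁶ × 94 × 260 = 0.2566 mm.
Let P be the tensile force in the spring. The strut extends elastically by PL/(AE) and the spring stretches by P/k; together these equal δ_free.
P [ L/(AE) + 1/k ] = δ_free → P [ 260/(1275×32×10³) + 1/(50×10³) ] = 0.2566.
P = 0.2566 / 2.637×10⁻⁵ = 9731 N.
σ = P/A = 9731/1275 = 7.632 MPa.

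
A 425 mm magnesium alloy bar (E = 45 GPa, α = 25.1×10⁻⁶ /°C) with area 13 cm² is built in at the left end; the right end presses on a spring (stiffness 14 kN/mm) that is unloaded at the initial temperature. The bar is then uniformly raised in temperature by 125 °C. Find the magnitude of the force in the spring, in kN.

If the spring were absent the bar would lengthen by αΔT L = 25.1×10⁻⁶ × 125 × 425 = 1.333 mm.
Let P be the compressive force at the spring. The bar shortens elastically by PL/(AE) and the spring compresses by P/k; together these equal δ_free.
So P = δ_free / [L/(AE) + 1/k] = 1.333 / [ 425/(1300×45×10³) + 1/(14×10³) ].
P = 1.333 / 7.869×10⁻⁵ = 16940 N.

P ≈ 16.9 kN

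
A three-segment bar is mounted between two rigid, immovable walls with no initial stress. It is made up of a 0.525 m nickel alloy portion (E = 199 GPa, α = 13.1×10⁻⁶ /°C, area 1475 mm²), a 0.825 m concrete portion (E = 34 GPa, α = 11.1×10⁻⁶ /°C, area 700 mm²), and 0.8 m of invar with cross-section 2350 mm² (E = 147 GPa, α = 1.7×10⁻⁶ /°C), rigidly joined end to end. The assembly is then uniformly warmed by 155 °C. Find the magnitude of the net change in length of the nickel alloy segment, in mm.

|ΔL| ≈ 0.942 mm

If the supports were absent, the total length change would be Σ αᵢΔT Lᵢ = 13.1×10⁻⁶×155×525 + 11.1×10⁻⁶×155×825 + 1.7×10⁻⁶×155×800 = 2.696 mm.
The rigid supports impose zero overall length change; the single axial force P common to all segments must satisfy P Σ Lᵢ/(AᵢEᵢ) = δ_free.
Σ Lᵢ/(AᵢEᵢ) = 525/(1475×199×10³) + 825/(700×34×10³) + 800/(2350×147×10³) = 3.877×10⁻⁵ mm/N.
P = 2.696 / 3.877×10⁻⁵ = 69550 N = 69.55 kN, compressive.
For the nickel alloy segment, free thermal change = 13.1×10⁻⁶×155×525 = 1.066 mm and elastic change from P = 69550×525/(1475×199×10³) = 0.1244 mm; these oppose, so the net change is 0.942 mm (segment lengthens).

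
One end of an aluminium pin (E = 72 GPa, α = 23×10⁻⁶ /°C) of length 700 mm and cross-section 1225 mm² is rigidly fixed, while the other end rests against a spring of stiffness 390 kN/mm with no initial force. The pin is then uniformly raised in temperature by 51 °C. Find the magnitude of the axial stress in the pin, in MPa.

σ ≈ 63.8 MPa (compressive)

The unrestrained thermal change is αΔT L = 23×10⁻⁶ × 51 × 700 = 0.8211 mm.
Let P be the compressive force at the spring. The pin shortens elastically by PL/(AE) and the spring compresses by P/k; together these equal δ_free.
P [ L/(AE) + 1/k ] = δ_free → P [ 700/(1225×72×10³) + 1/(390×10³) ] = 0.8211.
P = 0.8211 / 1.05×10⁻⁵ = 78200 N.
σ = P/A = 78200/1225 = 63.83 MPa.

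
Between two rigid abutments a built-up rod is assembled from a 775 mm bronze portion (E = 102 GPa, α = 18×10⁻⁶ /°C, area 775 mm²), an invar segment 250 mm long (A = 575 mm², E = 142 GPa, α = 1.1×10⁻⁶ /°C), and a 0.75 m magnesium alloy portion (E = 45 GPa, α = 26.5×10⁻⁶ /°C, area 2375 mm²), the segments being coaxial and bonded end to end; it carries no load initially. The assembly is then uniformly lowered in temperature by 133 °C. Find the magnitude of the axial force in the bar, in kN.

If the supports were absent, the total length change would be Σ αᵢΔT Lᵢ = 18×10⁻⁶×133×775 + 1.1×10⁻⁶×133×250 + 26.5×10⁻⁶×133×750 = 4.535 mm.
The walls prevent any net length change, so an axial force P (same in every segment) develops. Compatibility: P · Σ Lᵢ/(AᵢEᵢ) = δ_free.
The series flexibility is Σ Lᵢ/(AᵢEᵢ) = 775/(775×102×10³) + 250/(575×142×10³) + 750/(2375×45×10³) = 1.988×10⁻⁵ mm/N.
Hence P = δ_free / Σ(L/AE) = 4.535/1.988×10⁻⁵ = 228.1 kN (tensile).

P ≈ 228 kN (tensile)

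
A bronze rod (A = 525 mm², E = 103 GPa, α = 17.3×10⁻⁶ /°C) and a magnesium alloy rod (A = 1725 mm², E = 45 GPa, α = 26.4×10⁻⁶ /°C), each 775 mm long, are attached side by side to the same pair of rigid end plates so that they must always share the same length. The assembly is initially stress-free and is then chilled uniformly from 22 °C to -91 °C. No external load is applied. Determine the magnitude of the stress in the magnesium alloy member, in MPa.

The magnesium alloy has the larger α, so on cooling it would change length more than the bronze if both were free. The rigid plates force a common final length, so the magnesium alloy is put into tension and the bronze into compression, with equal and opposite forces P (no external load).
Equating the net (thermal + elastic) strains gives |α₁ − α₂|·ΔT = P·[1/(A₁E₁) + 1/(A₂E₂)].
|α₁ − α₂|·ΔT = 9.1×10⁻⁶ × 113 = 0.001028.
1/(A₁E₁) + 1/(A₂E₂) = 1/(525×103×10³) + 1/(1725×45×10³) = 3.138×10⁻⁸ N⁻¹.
P = 0.001028 / 3.138×10⁻⁸ = 32770 N = 32.77 kN.
σ_{magnesium alloy} = P/A₂ = 32770/1725 = 19 MPa, tensile.

σ ≈ 19 MPa (tensile)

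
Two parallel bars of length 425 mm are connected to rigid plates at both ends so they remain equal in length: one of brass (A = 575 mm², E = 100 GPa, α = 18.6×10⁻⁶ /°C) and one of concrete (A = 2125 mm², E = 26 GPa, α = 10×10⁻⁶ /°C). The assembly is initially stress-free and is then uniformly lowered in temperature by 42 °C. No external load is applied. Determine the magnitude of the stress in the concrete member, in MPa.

Equilibrium of a rigid end plate with no external load gives equal and opposite internal forces ±P in the two members. Since α_{brass} > α_{concrete}, cooling drives the brass into tension and the concrete into compression.
Compatibility of the two members (thermal + elastic change equal): (α₁ − α₂)ΔT = P·[1/(A₁E₁) + 1/(A₂E₂)].
|α₁ − α₂|·ΔT = 8.6×10⁻⁶ × 42 = 0.0003612.
1/(A₁E₁) + 1/(A₂E₂) = 1/(575×100×10³) + 1/(2125×26×10³) = 3.549×10⁻⁸ N⁻¹.
P = 0.0003612 / 3.549×10⁻⁸ = 10180 N = 10.18 kN.
σ_{concrete} = P/A₂ = 10180/2125 = 4.789 MPa, compressive.

σ ≈ 4.79 MPa (compressive)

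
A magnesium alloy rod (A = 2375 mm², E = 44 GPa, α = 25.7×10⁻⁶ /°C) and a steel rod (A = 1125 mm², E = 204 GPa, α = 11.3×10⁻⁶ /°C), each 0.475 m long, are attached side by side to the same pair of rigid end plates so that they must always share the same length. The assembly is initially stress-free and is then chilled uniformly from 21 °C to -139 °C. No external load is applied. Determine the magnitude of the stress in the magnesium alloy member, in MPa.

The magnesium alloy has the larger α, so on cooling it would change length more than the steel if both were free. The rigid plates force a common final length, so the magnesium alloy is put into tension and the steel into compression, with equal and opposite forces P (no external load).
Compatibility of the two members (thermal + elastic change equal): (α₁ − α₂)ΔT = P·[1/(A₁E₁) + 1/(A₂E₂)].
|α₁ − α₂|·ΔT = 14.4×10⁻⁶ × 160 = 0.002304.
1/(A₁E₁) + 1/(A₂E₂) = 1/(2375×44×10³) + 1/(1125×204×10³) = 1.393×10⁻⁸ N⁻¹.
P = 0.002304 / 1.393×10⁻⁸ = 165400 N = 165.4 kN.
σ_{magnesium alloy} = P/A₁ = 165400/2375 = 69.66 MPa, tensile.

σ ≈ 69.7 MPa (tensile)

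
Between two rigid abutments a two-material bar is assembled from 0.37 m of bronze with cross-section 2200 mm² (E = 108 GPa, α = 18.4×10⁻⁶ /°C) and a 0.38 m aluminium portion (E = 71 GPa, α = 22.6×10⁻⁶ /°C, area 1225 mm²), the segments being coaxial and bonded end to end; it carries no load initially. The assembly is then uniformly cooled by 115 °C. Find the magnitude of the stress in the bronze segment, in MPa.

Free thermal contraction of the whole bar: Σ αᵢΔT Lᵢ = 18.4×10⁻⁶×115×370 + 22.6×10⁻⁶×115×380 = 1.771 mm.
The walls prevent any net length change, so an axial force P (same in every segment) develops. Compatibility: P · Σ Lᵢ/(AᵢEᵢ) = δ_free.
The series flexibility is Σ Lᵢ/(AᵢEᵢ) = 370/(2200×108×10³) + 380/(1225×71×10³) = 5.926×10⁻⁶ mm/N.
Hence P = δ_free / Σ(L/AE) = 1.771/5.926×10⁻⁶ = 298.8 kN (tensile).
σ_{bronze} = P / A = 298800 / 2200 = 135.8 MPa.

σ ≈ 136 MPa (tensile)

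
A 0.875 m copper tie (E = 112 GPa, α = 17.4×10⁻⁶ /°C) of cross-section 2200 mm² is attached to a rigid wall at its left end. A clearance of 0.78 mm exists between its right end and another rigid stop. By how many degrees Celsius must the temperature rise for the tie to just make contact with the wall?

ΔT ≈ 51.2 °C

Contact occurs when the free expansion equals the gap: αΔT L = 0.78 mm.
So ΔT = g/(αL) = 0.78/(17.4×10⁻⁶ × 875) = 51.23 °C.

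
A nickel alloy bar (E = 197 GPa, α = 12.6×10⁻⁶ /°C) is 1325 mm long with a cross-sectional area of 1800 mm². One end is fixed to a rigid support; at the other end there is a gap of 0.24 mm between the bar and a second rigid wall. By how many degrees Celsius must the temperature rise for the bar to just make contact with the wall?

ΔT ≈ 14.4 °C

The gap closes when αΔT L = 0.24 mm, since the bar is still unstressed at that instant.
ΔT = 0.24 / (12.6×10⁻⁶ × 1325) = 14.38 °C.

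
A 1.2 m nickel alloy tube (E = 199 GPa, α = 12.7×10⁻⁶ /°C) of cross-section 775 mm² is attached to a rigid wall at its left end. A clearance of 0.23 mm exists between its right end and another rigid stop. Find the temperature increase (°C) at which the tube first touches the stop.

ΔT ≈ 15.1 °C

Contact occurs when the free expansion equals the gap: αΔT L = 0.23 mm.
So ΔT = g/(αL) = 0.23/(12.7×10⁻⁶ × 1200) = 15.09 °C.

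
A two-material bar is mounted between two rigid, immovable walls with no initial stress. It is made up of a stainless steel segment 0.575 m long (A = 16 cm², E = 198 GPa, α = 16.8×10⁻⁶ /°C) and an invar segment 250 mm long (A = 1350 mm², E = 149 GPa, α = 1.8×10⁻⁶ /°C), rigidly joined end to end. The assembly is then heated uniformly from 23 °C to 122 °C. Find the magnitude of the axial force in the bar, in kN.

P ≈ 327 kN (compressive)

With the walls removed the bar would change length by δ_free = Σ αᵢΔT Lᵢ = 16.8×10⁻⁶×99×575 + 1.8×10⁻⁶×99×250 = 1.001 mm.
The rigid supports impose zero overall length change; the single axial force P common to all segments must satisfy P Σ Lᵢ/(AᵢEᵢ) = δ_free.
The series flexibility is Σ Lᵢ/(AᵢEᵢ) = 575/(1600×198×10³) + 250/(1350×149×10³) = 3.058×10⁻⁶ mm/N.
Hence P = δ_free / Σ(L/AE) = 1.001/3.058×10⁻⁶ = 327.3 kN (compressive).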